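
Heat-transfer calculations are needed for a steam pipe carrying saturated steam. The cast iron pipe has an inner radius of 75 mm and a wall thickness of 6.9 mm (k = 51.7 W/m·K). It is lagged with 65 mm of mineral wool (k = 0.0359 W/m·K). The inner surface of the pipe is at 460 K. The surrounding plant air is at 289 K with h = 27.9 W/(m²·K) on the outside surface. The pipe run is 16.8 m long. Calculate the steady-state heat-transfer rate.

For a radial system each layer contributes R = ln(r_out/r_in)/(2πkL); films add R = 1/(hA).
R_cast iron pipe wall = ln(81.9/75)/(2π×51.7×16.8) = 1.613×10^-5 K/W
R_mineral wool = ln(146.9/81.9)/(2π×0.0359×16.8) = 0.1542 K/W
R_outer film = 1/(h_o·2πr_oL) = 1/(27.9×2π×0.1469×16.8) = 0.002311 K/W
R_total = 0.1565 K/W
Q = ΔT/R_total = 171/0.1565

Q ≈ 1090 W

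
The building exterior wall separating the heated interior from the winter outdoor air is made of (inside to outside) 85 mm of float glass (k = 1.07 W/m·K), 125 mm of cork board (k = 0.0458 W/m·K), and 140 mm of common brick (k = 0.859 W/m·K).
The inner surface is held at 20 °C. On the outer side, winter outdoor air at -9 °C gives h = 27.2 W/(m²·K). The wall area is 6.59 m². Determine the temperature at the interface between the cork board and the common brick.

Using the resistance-network approach (series):
R_float glass = L/(kA) = 0.085/(1.07×6.59) = 0.01205 K/W
R_cork board = L/(kA) = 0.125/(0.0458×6.59) = 0.4142 K/W
R_common brick = L/(kA) = 0.14/(0.859×6.59) = 0.02473 K/W
R_outer film = 1/(h_o·A) = 1/(27.2×6.59) = 0.005579 K/W
R_total = 0.4565 K/W;  Q = ΔT/R_total = 29/0.4565 = 63.52 W
T_interface = T_inner − Q·ΣR(inner→interface) = 20 − 63.5×0.4262

T ≈ -7.07 °C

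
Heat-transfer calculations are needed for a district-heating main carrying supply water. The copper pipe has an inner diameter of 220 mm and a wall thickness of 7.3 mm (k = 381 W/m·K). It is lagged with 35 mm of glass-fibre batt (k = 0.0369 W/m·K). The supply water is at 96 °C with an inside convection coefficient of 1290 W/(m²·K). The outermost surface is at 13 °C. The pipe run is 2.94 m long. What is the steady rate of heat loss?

Q ≈ 216 W

Treating each annulus and film as a series resistance:
R_inner film = 1/(h_i·2πr₁L) = 1/(1290×2π×0.11×2.94) = 3.815×10^-4 K/W
R_copper pipe wall = ln(117.3/110)/(2π×381×2.94) = 9.13×10^-6 K/W
R_glass-fibre batt = ln(152.3/117.3)/(2π×0.0369×2.94) = 0.3831 K/W
R_total = 0.3835 K/W
Q = ΔT/R_total = 83/0.3835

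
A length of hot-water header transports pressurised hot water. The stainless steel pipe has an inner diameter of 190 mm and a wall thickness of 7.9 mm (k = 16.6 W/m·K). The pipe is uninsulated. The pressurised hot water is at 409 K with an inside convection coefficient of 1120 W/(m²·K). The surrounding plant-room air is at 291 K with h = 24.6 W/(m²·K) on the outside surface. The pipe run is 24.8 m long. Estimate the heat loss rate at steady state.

Cylindrical conduction, so R = ln(r₂/r₁)/(2πkL) per layer, in series:
R_inner film = 1/(h_i·2πr₁L) = 1/(1120×2π×0.095×24.8) = 6.032×10^-5 K/W
R_stainless steel pipe wall = ln(102.9/95)/(2π×16.6×24.8) = 3.088×10^-5 K/W
R_outer film = 1/(h_o·2πr_oL) = 1/(24.6×2π×0.1029×24.8) = 0.002535 K/W
R_total = 0.002626 K/W
Q = ΔT/R_total = 118/0.002626

Q ≈ 44900 W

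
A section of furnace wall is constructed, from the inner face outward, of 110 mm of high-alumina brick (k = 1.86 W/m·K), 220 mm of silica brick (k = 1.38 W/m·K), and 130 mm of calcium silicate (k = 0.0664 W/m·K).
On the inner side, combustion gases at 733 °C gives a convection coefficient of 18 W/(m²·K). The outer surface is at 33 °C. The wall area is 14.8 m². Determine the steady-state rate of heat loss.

Model the wall as resistances in series:
R_inner film = 1/(h_i·A) = 1/(18×14.8) = 0.003754 K/W
R_high-alumina brick = L/(kA) = 0.11/(1.86×14.8) = 0.003996 K/W
R_silica brick = L/(kA) = 0.22/(1.38×14.8) = 0.01077 K/W
R_calcium silicate = L/(kA) = 0.13/(0.0664×14.8) = 0.1323 K/W
R_total = 0.1508 K/W
Q = ΔT / R_total = 700 / 0.1508

Q ≈ 4640 W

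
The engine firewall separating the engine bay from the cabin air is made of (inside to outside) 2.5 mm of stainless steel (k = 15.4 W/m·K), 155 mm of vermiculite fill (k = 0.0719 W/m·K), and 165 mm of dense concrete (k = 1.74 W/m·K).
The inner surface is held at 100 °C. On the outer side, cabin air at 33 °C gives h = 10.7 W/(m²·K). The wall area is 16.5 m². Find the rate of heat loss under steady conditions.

Q ≈ 472 W

Treating each layer as a thermal resistance in series:
R_stainless steel = L/(kA) = 0.0025/(15.4×16.5) = 9.839×10^-6 K/W
R_vermiculite fill = L/(kA) = 0.155/(0.0719×16.5) = 0.1307 K/W
R_dense concrete = L/(kA) = 0.165/(1.74×16.5) = 0.005747 K/W
R_outer film = 1/(h_o·A) = 1/(10.7×16.5) = 0.005664 K/W
R_total = 0.1421 K/W
Q = ΔT / R_total = 67 / 0.1421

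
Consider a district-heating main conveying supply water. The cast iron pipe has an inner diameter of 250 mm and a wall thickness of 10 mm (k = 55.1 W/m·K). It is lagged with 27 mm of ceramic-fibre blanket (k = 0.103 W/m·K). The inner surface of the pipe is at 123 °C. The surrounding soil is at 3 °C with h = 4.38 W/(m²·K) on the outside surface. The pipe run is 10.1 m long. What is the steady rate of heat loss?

Q ≈ 2390 W

Radial resistances (cylindrical: R_cond = ln(r_o/r_i)/(2πkL), R_conv = 1/(h·2πrL)):
R_cast iron pipe wall = ln(135/125)/(2π×55.1×10.1) = 2.201×10^-5 K/W
R_ceramic-fibre blanket = ln(162/135)/(2π×0.103×10.1) = 0.02789 K/W
R_outer film = 1/(h_o·2πr_oL) = 1/(4.38×2π×0.162×10.1) = 0.02221 K/W
R_total = 0.05012 K/W
Q = ΔT/R_total = 120/0.05012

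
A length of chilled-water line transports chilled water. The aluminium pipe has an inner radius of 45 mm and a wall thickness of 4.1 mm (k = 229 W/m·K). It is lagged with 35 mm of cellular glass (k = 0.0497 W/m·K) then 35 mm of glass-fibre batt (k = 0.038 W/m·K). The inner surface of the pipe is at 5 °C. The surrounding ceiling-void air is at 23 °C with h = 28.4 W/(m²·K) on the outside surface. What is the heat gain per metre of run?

q′ ≈ 5.58 W/m

Per-layer cylindrical resistances, series-summed:
R_aluminium pipe wall = ln(49.1/45)/(2π×229×1) = 6.06×10^-5 K/W
R_cellular glass = ln(84.1/49.1)/(2π×0.0497×1) = 1.723 K/W
R_glass-fibre batt = ln(119.1/84.1)/(2π×0.038×1) = 1.457 K/W
R_outer film = 1/(h_o·2πr_oL) = 1/(28.4×2π×0.1191×1) = 0.04705 K/W
R_total = 3.228 K/W
Q = ΔT/R_total = 18/3.228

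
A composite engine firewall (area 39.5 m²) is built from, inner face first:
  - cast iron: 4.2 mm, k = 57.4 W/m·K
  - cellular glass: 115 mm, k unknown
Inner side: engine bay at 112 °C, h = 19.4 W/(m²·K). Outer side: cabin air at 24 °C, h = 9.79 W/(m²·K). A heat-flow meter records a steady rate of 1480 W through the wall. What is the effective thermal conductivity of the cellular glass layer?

Series thermal resistances:
R_inner film = 1/(h_i·A) = 1/(19.4×39.5) = 0.001305 K/W
R_cast iron = L/(kA) = 0.0042/(57.4×39.5) = 1.852×10^-6 K/W
R_outer film = 1/(h_o·A) = 1/(9.79×39.5) = 0.002586 K/W
Sum of known resistances R_other = 0.003893 K/W
Total R = ΔT/Q = 88/1480 = 0.05946 K/W
R_cellular glass = R_total − R_other = 0.05557 K/W
k = L/(R·A) = 0.115/(0.05557×39.5)

k ≈ 0.0524 W/(m·K)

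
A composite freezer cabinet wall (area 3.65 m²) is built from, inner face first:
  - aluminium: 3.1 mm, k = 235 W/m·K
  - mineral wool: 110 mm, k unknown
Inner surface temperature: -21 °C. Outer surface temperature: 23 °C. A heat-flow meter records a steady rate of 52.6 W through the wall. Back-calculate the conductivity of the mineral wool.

Thermal resistances in series:
R_aluminium = L/(kA) = 0.0031/(235×3.65) = 3.614×10^-6 K/W
Sum of known resistances R_other = 3.614×10^-6 K/W
Total R = ΔT/Q = 44/52.6 = 0.8365 K/W
R_mineral wool = R_total − R_other = 0.8365 K/W
k = L/(R·A) = 0.11/(0.8365×3.65)

k ≈ 0.036 W/(m·K)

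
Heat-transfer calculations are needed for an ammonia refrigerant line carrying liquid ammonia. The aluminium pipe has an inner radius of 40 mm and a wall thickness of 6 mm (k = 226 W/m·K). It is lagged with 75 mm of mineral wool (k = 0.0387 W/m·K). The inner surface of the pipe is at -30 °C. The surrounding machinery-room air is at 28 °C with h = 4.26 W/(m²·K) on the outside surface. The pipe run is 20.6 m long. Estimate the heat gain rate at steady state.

Q ≈ 279 W

Cylindrical conduction, so R = ln(r₂/r₁)/(2πkL) per layer, in series:
R_aluminium pipe wall = ln(46/40)/(2π×226×20.6) = 4.778×10^-6 K/W
R_mineral wool = ln(121/46)/(2π×0.0387×20.6) = 0.1931 K/W
R_outer film = 1/(h_o·2πr_oL) = 1/(4.26×2π×0.121×20.6) = 0.01499 K/W
R_total = 0.2081 K/W
Q = ΔT/R_total = 58/0.2081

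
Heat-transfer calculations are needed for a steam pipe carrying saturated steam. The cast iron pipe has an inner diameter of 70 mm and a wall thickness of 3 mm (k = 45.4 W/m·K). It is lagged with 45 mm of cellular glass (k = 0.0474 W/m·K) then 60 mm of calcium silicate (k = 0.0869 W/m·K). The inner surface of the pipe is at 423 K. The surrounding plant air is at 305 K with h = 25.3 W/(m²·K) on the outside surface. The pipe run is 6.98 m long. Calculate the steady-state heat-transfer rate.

Radial resistances (cylindrical: R_cond = ln(r_o/r_i)/(2πkL), R_conv = 1/(h·2πrL)):
R_cast iron pipe wall = ln(38/35)/(2π×45.4×6.98) = 4.13×10^-5 K/W
R_cellular glass = ln(83/38)/(2π×0.0474×6.98) = 0.3758 K/W
R_calcium silicate = ln(143/83)/(2π×0.0869×6.98) = 0.1427 K/W
R_outer film = 1/(h_o·2πr_oL) = 1/(25.3×2π×0.143×6.98) = 0.006302 K/W
R_total = 0.5249 K/W
Q = ΔT/R_total = 118/0.5249

Q ≈ 225 W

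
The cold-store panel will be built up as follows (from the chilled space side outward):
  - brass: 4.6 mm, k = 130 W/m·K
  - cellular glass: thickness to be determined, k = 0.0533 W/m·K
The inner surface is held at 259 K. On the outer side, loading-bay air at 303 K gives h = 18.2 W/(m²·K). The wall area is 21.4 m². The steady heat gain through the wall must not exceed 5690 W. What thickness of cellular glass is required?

Treating each layer as a thermal resistance in series:
R_brass = L/(kA) = 0.0046/(130×21.4) = 1.653×10^-6 K/W
R_outer film = 1/(h_o·A) = 1/(18.2×21.4) = 0.002568 K/W
Sum of the known resistances R_other = 0.002569 K/W
Required total resistance R_tot = ΔT/Q_allow = 44/5690 = 0.007733 K/W
R_cellular glass = R_tot − R_other = 0.005164 K/W
L = R·k·A = 0.005164×0.0533×21.4

L ≈ 5.89 mm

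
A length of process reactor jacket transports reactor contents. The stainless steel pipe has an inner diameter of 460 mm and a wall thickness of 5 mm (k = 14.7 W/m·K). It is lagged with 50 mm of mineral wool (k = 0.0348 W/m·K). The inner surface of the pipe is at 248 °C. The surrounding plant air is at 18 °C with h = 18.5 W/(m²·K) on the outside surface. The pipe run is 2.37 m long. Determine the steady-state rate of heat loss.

Radial resistances (cylindrical: R_cond = ln(r_o/r_i)/(2πkL), R_conv = 1/(h·2πrL)):
R_stainless steel pipe wall = ln(235/230)/(2π×14.7×2.37) = 9.825×10^-5 K/W
R_mineral wool = ln(285/235)/(2π×0.0348×2.37) = 0.3722 K/W
R_outer film = 1/(h_o·2πr_oL) = 1/(18.5×2π×0.285×2.37) = 0.01274 K/W
R_total = 0.3851 K/W
Q = ΔT/R_total = 230/0.3851

Q ≈ 597 W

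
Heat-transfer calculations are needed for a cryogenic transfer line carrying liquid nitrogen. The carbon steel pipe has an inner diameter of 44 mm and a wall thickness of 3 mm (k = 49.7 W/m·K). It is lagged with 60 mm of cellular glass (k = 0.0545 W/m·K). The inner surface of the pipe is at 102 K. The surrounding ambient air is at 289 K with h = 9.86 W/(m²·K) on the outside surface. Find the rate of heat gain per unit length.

Radial resistances (cylindrical: R_cond = ln(r_o/r_i)/(2πkL), R_conv = 1/(h·2πrL)):
R_carbon steel pipe wall = ln(25/22)/(2π×49.7×1) = 4.094×10^-4 K/W
R_cellular glass = ln(85/25)/(2π×0.0545×1) = 3.574 K/W
R_outer film = 1/(h_o·2πr_oL) = 1/(9.86×2π×0.085×1) = 0.1899 K/W
R_total = 3.764 K/W
Q = ΔT/R_total = 187/3.764

q′ ≈ 49.7 W/m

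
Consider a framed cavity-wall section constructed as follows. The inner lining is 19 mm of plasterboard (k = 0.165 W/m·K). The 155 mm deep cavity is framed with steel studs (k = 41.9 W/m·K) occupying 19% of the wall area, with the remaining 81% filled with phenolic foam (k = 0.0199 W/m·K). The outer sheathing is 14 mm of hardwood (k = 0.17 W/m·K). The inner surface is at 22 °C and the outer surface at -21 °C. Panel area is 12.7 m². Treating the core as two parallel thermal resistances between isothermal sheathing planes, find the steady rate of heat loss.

Sheathing layers in series; stud and cavity paths in parallel between them.
R_inner = 0.019/(0.165×12.7) = 0.009067 K/W
R_stud  = 0.155/(41.9×0.19×12.7) = 0.001533 K/W
R_cav   = 0.155/(0.0199×0.81×12.7) = 0.7572 K/W
1/R_core = 1/R_stud + 1/R_cav → R_core = 0.00153 K/W
R_outer = 0.014/(0.17×12.7) = 0.006484 K/W
R_total = 0.01708 K/W
Q = ΔT/R_total = 43/0.01708

Q ≈ 2520 W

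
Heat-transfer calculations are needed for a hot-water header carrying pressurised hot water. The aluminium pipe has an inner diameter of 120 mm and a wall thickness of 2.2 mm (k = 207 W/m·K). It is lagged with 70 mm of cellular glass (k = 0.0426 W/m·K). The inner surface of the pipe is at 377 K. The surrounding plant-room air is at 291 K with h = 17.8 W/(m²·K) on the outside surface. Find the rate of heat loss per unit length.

q′ ≈ 29.8 W/m

Cylindrical conduction, so R = ln(r₂/r₁)/(2πkL) per layer, in series:
R_aluminium pipe wall = ln(62.2/60)/(2π×207×1) = 2.769×10^-5 K/W
R_cellular glass = ln(132.2/62.2)/(2π×0.0426×1) = 2.817 K/W
R_outer film = 1/(h_o·2πr_oL) = 1/(17.8×2π×0.1322×1) = 0.06763 K/W
R_total = 2.884 K/W
Q = ΔT/R_total = 86/2.884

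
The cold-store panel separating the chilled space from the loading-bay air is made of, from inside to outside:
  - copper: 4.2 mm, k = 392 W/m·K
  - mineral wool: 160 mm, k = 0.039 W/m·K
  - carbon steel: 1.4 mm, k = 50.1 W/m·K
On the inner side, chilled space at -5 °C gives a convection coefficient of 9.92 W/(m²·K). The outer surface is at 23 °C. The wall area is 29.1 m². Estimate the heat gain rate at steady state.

Q ≈ 194 W

Series thermal resistances:
R_inner film = 1/(h_i·A) = 1/(9.92×29.1) = 0.003464 K/W
R_copper = L/(kA) = 0.0042/(392×29.1) = 3.682×10^-7 K/W
R_mineral wool = L/(kA) = 0.16/(0.039×29.1) = 0.141 K/W
R_carbon steel = L/(kA) = 0.0014/(50.1×29.1) = 9.603×10^-7 K/W
R_total = 0.1444 K/W
Q = ΔT / R_total = 28 / 0.1444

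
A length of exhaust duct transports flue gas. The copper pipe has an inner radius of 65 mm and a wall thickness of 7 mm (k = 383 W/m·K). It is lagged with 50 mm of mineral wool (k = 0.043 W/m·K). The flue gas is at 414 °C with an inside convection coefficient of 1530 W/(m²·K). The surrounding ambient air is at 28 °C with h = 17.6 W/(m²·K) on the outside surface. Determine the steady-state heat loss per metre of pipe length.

q′ ≈ 190 W/m

Cylindrical conduction, so R = ln(r₂/r₁)/(2πkL) per layer, in series:
R_inner film = 1/(h_i·2πr₁L) = 1/(1530×2π×0.065×1) = 0.0016 K/W
R_copper pipe wall = ln(72/65)/(2π×383×1) = 4.25×10^-5 K/W
R_mineral wool = ln(122/72)/(2π×0.043×1) = 1.952 K/W
R_outer film = 1/(h_o·2πr_oL) = 1/(17.6×2π×0.122×1) = 0.07412 K/W
R_total = 2.028 K/W
Q = ΔT/R_total = 386/2.028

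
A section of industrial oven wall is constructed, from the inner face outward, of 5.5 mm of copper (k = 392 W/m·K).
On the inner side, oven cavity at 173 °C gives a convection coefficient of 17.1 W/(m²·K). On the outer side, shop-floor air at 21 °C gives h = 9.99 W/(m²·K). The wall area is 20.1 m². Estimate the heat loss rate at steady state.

Q ≈ 19300 W

Model the wall as resistances in series:
R_inner film = 1/(h_i·A) = 1/(17.1×20.1) = 0.002909 K/W
R_copper = L/(kA) = 0.0055/(392×20.1) = 6.98×10^-7 K/W
R_outer film = 1/(h_o·A) = 1/(9.99×20.1) = 0.00498 K/W
R_total = 0.00789 K/W
Q = ΔT / R_total = 152 / 0.00789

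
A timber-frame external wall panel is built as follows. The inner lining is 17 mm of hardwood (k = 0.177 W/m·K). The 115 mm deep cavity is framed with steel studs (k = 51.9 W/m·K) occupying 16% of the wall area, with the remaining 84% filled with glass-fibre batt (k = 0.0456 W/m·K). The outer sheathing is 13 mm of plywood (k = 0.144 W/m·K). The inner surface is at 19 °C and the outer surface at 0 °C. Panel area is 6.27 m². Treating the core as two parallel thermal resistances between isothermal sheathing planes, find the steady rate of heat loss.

Sheathing layers in series; stud and cavity paths in parallel between them.
R_inner = 0.017/(0.177×6.27) = 0.01532 K/W
R_stud  = 0.115/(51.9×0.16×6.27) = 0.002209 K/W
R_cav   = 0.115/(0.0456×0.84×6.27) = 0.4788 K/W
1/R_core = 1/R_stud + 1/R_cav → R_core = 0.002199 K/W
R_outer = 0.013/(0.144×6.27) = 0.0144 K/W
R_total = 0.03192 K/W
Q = ΔT/R_total = 19/0.03192

Q ≈ 595 W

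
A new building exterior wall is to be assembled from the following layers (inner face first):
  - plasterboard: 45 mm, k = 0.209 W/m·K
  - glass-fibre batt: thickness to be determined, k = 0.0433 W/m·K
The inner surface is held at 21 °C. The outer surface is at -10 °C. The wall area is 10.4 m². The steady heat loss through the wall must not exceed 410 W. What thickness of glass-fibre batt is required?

Model the wall as resistances in series:
R_plasterboard = L/(kA) = 0.045/(0.209×10.4) = 0.0207 K/W
Sum of the known resistances R_other = 0.0207 K/W
Required total resistance R_tot = ΔT/Q_allow = 31/410 = 0.07561 K/W
R_glass-fibre batt = R_tot − R_other = 0.05491 K/W
L = R·k·A = 0.05491×0.0433×10.4

L ≈ 24.7 mm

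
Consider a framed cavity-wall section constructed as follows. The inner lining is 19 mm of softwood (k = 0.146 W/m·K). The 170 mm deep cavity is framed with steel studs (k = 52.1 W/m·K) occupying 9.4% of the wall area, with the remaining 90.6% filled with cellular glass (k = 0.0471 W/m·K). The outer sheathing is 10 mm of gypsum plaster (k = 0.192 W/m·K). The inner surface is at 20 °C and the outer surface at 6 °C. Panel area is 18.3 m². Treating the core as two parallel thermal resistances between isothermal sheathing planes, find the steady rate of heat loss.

Q ≈ 1180 W

Sheathing layers in series; stud and cavity paths in parallel between them.
R_inner = 0.019/(0.146×18.3) = 0.007111 K/W
R_stud  = 0.17/(52.1×0.094×18.3) = 0.001897 K/W
R_cav   = 0.17/(0.0471×0.906×18.3) = 0.2177 K/W
1/R_core = 1/R_stud + 1/R_cav → R_core = 0.00188 K/W
R_outer = 0.01/(0.192×18.3) = 0.002846 K/W
R_total = 0.01184 K/W
Q = ΔT/R_total = 14/0.01184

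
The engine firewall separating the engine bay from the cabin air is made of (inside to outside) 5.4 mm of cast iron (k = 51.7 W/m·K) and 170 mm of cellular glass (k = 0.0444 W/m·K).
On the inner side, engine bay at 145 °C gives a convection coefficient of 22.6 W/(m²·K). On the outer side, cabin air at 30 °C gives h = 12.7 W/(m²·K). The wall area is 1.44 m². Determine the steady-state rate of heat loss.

Series thermal resistances:
R_inner film = 1/(h_i·A) = 1/(22.6×1.44) = 0.03073 K/W
R_cast iron = L/(kA) = 0.0054/(51.7×1.44) = 7.253×10^-5 K/W
R_cellular glass = L/(kA) = 0.17/(0.0444×1.44) = 2.659 K/W
R_outer film = 1/(h_o·A) = 1/(12.7×1.44) = 0.05468 K/W
R_total = 2.744 K/W
Q = ΔT / R_total = 115 / 2.744

Q ≈ 41.9 W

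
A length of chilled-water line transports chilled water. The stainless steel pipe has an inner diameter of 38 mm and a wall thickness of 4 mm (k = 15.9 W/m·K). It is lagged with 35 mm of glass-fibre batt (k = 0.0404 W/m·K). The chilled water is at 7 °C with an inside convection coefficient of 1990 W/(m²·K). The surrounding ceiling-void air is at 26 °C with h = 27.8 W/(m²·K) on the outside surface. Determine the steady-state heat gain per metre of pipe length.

Per-layer cylindrical resistances, series-summed:
R_inner film = 1/(h_i·2πr₁L) = 1/(1990×2π×0.019×1) = 0.004209 K/W
R_stainless steel pipe wall = ln(23/19)/(2π×15.9×1) = 0.001912 K/W
R_glass-fibre batt = ln(58/23)/(2π×0.0404×1) = 3.644 K/W
R_outer film = 1/(h_o·2πr_oL) = 1/(27.8×2π×0.058×1) = 0.09871 K/W
R_total = 3.749 K/W
Q = ΔT/R_total = 19/3.749

q′ ≈ 5.07 W/m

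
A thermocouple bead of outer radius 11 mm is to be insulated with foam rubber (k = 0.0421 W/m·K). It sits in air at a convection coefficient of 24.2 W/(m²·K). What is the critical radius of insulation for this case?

For a sphere r_cr = 2k/h = 2×0.0421/24.2
r_cr = 3.48 mm; since the bare radius (11 mm) is above r_cr, any added insulation will reduce heat loss.

r_cr ≈ 3.48 mm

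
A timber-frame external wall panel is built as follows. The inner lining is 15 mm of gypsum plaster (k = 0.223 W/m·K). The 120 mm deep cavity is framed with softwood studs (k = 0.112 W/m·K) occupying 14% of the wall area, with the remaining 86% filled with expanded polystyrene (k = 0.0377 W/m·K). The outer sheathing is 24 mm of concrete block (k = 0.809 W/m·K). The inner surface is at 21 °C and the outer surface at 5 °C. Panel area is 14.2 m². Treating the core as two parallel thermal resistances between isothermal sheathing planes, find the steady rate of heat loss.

Q ≈ 87.7 W

Sheathing layers in series; stud and cavity paths in parallel between them.
R_inner = 0.015/(0.223×14.2) = 0.004737 K/W
R_stud  = 0.12/(0.112×0.14×14.2) = 0.5389 K/W
R_cav   = 0.12/(0.0377×0.86×14.2) = 0.2606 K/W
1/R_core = 1/R_stud + 1/R_cav → R_core = 0.1757 K/W
R_outer = 0.024/(0.809×14.2) = 0.002089 K/W
R_total = 0.1825 K/W
Q = ΔT/R_total = 16/0.1825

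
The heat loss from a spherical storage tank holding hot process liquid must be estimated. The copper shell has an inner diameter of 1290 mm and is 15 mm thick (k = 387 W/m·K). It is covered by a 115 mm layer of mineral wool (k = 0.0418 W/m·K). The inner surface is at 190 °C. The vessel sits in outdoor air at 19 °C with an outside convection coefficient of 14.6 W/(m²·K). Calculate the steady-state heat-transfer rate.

Each spherical layer contributes R = (1/r_i − 1/r_o)/(4πk):
R_copper shell = (1/0.645 − 1/0.66)/(4π×387) = 7.245×10^-6 K/W
R_mineral wool = (1/0.66 − 1/0.775)/(4π×0.0418) = 0.428 K/W
R_outer film = 1/(h·4πr_o²) = 1/(14.6×4π×0.775²) = 0.009075 K/W
R_total = 0.4371 K/W
Q = ΔT/R_total = 171/0.4371

Q ≈ 391 W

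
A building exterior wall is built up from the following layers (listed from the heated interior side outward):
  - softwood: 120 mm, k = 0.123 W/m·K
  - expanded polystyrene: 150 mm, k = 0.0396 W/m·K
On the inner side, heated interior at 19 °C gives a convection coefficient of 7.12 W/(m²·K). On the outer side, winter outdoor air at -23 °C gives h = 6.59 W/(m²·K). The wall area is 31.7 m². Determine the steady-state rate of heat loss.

Thermal resistances in series:
R_inner film = 1/(h_i·A) = 1/(7.12×31.7) = 0.004431 K/W
R_softwood = L/(kA) = 0.12/(0.123×31.7) = 0.03078 K/W
R_expanded polystyrene = L/(kA) = 0.15/(0.0396×31.7) = 0.1195 K/W
R_outer film = 1/(h_o·A) = 1/(6.59×31.7) = 0.004787 K/W
R_total = 0.1595 K/W
Q = ΔT / R_total = 42 / 0.1595

Q ≈ 263 W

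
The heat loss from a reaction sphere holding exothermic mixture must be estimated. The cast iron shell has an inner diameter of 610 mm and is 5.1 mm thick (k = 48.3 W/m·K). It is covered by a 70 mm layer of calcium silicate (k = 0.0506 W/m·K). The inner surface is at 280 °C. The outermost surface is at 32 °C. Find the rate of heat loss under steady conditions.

Each spherical layer contributes R = (1/r_i − 1/r_o)/(4πk):
R_cast iron shell = (1/0.305 − 1/0.3101)/(4π×48.3) = 8.884×10^-5 K/W
R_calcium silicate = (1/0.3101 − 1/0.3801)/(4π×0.0506) = 0.934 K/W
R_total = 0.9341 K/W
Q = ΔT/R_total = 248/0.9341

Q ≈ 266 W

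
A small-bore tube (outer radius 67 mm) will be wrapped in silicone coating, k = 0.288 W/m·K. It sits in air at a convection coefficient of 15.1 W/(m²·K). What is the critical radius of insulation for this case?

For a cylinder r_cr = k/h = 0.288/15.1
r_cr = 19.1 mm; since the bare radius (67 mm) is above r_cr, any added insulation will reduce heat loss.

r_cr ≈ 19.1 mm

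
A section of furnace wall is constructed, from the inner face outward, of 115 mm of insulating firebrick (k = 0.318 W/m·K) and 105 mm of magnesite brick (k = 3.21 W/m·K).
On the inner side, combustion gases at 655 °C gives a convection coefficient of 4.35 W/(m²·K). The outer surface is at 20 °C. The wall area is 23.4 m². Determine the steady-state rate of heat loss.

Q ≈ 23800 W

Thermal resistances in series:
R_inner film = 1/(h_i·A) = 1/(4.35×23.4) = 0.009824 K/W
R_insulating firebrick = L/(kA) = 0.115/(0.318×23.4) = 0.01545 K/W
R_magnesite brick = L/(kA) = 0.105/(3.21×23.4) = 0.001398 K/W
R_total = 0.02668 K/W
Q = ΔT / R_total = 635 / 0.02668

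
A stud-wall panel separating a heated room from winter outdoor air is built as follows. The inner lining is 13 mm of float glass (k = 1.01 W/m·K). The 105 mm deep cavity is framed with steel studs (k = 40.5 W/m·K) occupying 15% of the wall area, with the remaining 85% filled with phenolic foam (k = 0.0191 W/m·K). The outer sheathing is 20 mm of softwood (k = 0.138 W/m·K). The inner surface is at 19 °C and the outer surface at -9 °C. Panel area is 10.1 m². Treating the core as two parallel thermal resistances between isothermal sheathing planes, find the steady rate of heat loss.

Sheathing layers in series; stud and cavity paths in parallel between them.
R_inner = 0.013/(1.01×10.1) = 0.001274 K/W
R_stud  = 0.105/(40.5×0.15×10.1) = 0.001711 K/W
R_cav   = 0.105/(0.0191×0.85×10.1) = 0.6403 K/W
1/R_core = 1/R_stud + 1/R_cav → R_core = 0.001707 K/W
R_outer = 0.02/(0.138×10.1) = 0.01435 K/W
R_total = 0.01733 K/W
Q = ΔT/R_total = 28/0.01733

Q ≈ 1620 W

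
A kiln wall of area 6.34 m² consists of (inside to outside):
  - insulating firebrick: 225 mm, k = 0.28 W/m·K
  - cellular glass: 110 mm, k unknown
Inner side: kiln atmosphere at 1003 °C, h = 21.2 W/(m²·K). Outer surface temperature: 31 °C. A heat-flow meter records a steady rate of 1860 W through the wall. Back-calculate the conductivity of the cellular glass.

Thermal resistances in series:
R_inner film = 1/(h_i·A) = 1/(21.2×6.34) = 0.00744 K/W
R_insulating firebrick = L/(kA) = 0.225/(0.28×6.34) = 0.1267 K/W
Sum of known resistances R_other = 0.1342 K/W
Total R = ΔT/Q = 972/1860 = 0.5226 K/W
R_cellular glass = R_total − R_other = 0.3884 K/W
k = L/(R·A) = 0.11/(0.3884×6.34)

k ≈ 0.0447 W/(m·K)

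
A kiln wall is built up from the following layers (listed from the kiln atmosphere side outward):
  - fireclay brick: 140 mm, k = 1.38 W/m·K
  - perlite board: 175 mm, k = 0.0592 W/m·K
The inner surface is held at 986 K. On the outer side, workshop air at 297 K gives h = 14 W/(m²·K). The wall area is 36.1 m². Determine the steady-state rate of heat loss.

Q ≈ 7950 W

Treating each layer as a thermal resistance in series:
R_fireclay brick = L/(kA) = 0.14/(1.38×36.1) = 0.00281 K/W
R_perlite board = L/(kA) = 0.175/(0.0592×36.1) = 0.08189 K/W
R_outer film = 1/(h_o·A) = 1/(14×36.1) = 0.001979 K/W
R_total = 0.08667 K/W
Q = ΔT / R_total = 689 / 0.08667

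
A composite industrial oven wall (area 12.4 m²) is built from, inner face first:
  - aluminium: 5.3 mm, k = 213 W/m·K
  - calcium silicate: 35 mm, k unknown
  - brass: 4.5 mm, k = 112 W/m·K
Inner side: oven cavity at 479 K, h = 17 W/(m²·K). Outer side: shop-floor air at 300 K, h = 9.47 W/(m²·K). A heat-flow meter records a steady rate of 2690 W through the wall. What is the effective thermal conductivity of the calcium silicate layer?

Treating each layer as a thermal resistance in series:
R_inner film = 1/(h_i·A) = 1/(17×12.4) = 0.004744 K/W
R_aluminium = L/(kA) = 0.0053/(213×12.4) = 2.007×10^-6 K/W
R_brass = L/(kA) = 0.0045/(112×12.4) = 3.24×10^-6 K/W
R_outer film = 1/(h_o·A) = 1/(9.47×12.4) = 0.008516 K/W
Sum of known resistances R_other = 0.01326 K/W
Total R = ΔT/Q = 179/2690 = 0.06654 K/W
R_calcium silicate = R_total − R_other = 0.05328 K/W
k = L/(R·A) = 0.035/(0.05328×12.4)

k ≈ 0.053 W/(m·K)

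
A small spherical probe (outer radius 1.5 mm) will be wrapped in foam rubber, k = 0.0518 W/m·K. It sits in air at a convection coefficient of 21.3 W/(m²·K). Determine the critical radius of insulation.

For a sphere r_cr = 2k/h = 2×0.0518/21.3
r_cr = 4.86 mm; since the bare radius (1.5 mm) is below r_cr, adding a thin layer of insulation will *increase* heat loss.

r_cr ≈ 4.86 mm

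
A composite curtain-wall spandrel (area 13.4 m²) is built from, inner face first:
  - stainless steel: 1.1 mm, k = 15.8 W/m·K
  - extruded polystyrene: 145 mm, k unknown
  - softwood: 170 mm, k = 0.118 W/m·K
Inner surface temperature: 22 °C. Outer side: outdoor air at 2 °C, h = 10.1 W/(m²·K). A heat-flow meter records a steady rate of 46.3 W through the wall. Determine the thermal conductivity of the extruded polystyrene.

Thermal resistances in series:
R_stainless steel = L/(kA) = 0.0011/(15.8×13.4) = 5.196×10^-6 K/W
R_softwood = L/(kA) = 0.17/(0.118×13.4) = 0.1075 K/W
R_outer film = 1/(h_o·A) = 1/(10.1×13.4) = 0.007389 K/W
Sum of known resistances R_other = 0.1149 K/W
Total R = ΔT/Q = 20/46.3 = 0.432 K/W
R_extruded polystyrene = R_total − R_other = 0.3171 K/W
k = L/(R·A) = 0.145/(0.3171×13.4)

k ≈ 0.0341 W/(m·K)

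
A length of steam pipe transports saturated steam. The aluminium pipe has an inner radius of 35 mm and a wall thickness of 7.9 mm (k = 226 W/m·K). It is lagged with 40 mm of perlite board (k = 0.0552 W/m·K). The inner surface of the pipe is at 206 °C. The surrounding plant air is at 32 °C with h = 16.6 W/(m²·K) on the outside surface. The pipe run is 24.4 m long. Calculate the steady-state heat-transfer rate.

Cylindrical conduction, so R = ln(r₂/r₁)/(2πkL) per layer, in series:
R_aluminium pipe wall = ln(42.9/35)/(2π×226×24.4) = 5.874×10^-6 K/W
R_perlite board = ln(82.9/42.9)/(2π×0.0552×24.4) = 0.07784 K/W
R_outer film = 1/(h_o·2πr_oL) = 1/(16.6×2π×0.0829×24.4) = 0.00474 K/W
R_total = 0.08259 K/W
Q = ΔT/R_total = 174/0.08259

Q ≈ 2110 W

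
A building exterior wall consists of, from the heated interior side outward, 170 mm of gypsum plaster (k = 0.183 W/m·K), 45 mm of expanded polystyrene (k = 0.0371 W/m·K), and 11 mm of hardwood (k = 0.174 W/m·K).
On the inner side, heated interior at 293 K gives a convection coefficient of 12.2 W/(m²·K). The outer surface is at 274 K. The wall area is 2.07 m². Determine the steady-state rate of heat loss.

Thermal resistances in series:
R_inner film = 1/(h_i·A) = 1/(12.2×2.07) = 0.0396 K/W
R_gypsum plaster = L/(kA) = 0.17/(0.183×2.07) = 0.4488 K/W
R_expanded polystyrene = L/(kA) = 0.045/(0.0371×2.07) = 0.586 K/W
R_hardwood = L/(kA) = 0.011/(0.174×2.07) = 0.03054 K/W
R_total = 1.105 K/W
Q = ΔT / R_total = 19 / 1.105

Q ≈ 17.2 W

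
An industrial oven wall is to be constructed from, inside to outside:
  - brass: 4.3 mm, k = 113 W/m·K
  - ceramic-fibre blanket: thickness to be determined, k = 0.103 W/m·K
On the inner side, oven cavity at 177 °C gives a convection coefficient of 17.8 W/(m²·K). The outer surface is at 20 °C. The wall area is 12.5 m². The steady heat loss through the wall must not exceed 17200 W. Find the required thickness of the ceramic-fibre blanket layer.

Model the wall as resistances in series:
R_inner film = 1/(h_i·A) = 1/(17.8×12.5) = 0.004494 K/W
R_brass = L/(kA) = 0.0043/(113×12.5) = 3.044×10^-6 K/W
Sum of the known resistances R_other = 0.004497 K/W
Required total resistance R_tot = ΔT/Q_allow = 157/17200 = 0.009128 K/W
R_ceramic-fibre blanket = R_tot − R_other = 0.00463 K/W
L = R·k·A = 0.00463×0.103×12.5

L ≈ 5.96 mm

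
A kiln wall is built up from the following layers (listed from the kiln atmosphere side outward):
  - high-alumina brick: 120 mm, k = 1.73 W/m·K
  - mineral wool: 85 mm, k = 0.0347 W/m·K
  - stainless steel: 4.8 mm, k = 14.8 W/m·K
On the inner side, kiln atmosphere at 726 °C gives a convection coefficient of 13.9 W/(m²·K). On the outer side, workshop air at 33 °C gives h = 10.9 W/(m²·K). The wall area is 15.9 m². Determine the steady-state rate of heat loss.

Q ≈ 4110 W

Model the wall as resistances in series:
R_inner film = 1/(h_i·A) = 1/(13.9×15.9) = 0.004525 K/W
R_high-alumina brick = L/(kA) = 0.12/(1.73×15.9) = 0.004363 K/W
R_mineral wool = L/(kA) = 0.085/(0.0347×15.9) = 0.1541 K/W
R_stainless steel = L/(kA) = 0.0048/(14.8×15.9) = 2.04×10^-5 K/W
R_outer film = 1/(h_o·A) = 1/(10.9×15.9) = 0.00577 K/W
R_total = 0.1687 K/W
Q = ΔT / R_total = 693 / 0.1687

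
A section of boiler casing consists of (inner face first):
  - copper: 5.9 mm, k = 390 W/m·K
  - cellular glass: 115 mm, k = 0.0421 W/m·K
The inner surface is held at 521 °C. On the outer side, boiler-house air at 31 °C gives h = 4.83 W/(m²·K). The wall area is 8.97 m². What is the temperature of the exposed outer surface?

T ≈ 65.5 °C

Model the wall as resistances in series:
R_copper = L/(kA) = 0.0059/(390×8.97) = 1.687×10^-6 K/W
R_cellular glass = L/(kA) = 0.115/(0.0421×8.97) = 0.3045 K/W
R_outer film = 1/(h_o·A) = 1/(4.83×8.97) = 0.02308 K/W
R_total = 0.3276 K/W;  Q = ΔT/R_total = 490/0.3276 = 1496 W
T_interface = T_inner − Q·ΣR(inner→interface) = 521 − 1500×0.3045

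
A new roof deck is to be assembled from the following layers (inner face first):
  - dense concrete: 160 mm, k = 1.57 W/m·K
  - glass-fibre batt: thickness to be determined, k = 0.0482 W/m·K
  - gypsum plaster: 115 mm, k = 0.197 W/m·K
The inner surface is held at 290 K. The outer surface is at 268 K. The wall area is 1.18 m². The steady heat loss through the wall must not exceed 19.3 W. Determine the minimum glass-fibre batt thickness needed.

Treating each layer as a thermal resistance in series:
R_dense concrete = L/(kA) = 0.16/(1.57×1.18) = 0.08637 K/W
R_gypsum plaster = L/(kA) = 0.115/(0.197×1.18) = 0.4947 K/W
Sum of the known resistances R_other = 0.5811 K/W
Required total resistance R_tot = ΔT/Q_allow = 22/19.3 = 1.14 K/W
R_glass-fibre batt = R_tot − R_other = 0.5588 K/W
L = R·k·A = 0.5588×0.0482×1.18

L ≈ 31.8 mm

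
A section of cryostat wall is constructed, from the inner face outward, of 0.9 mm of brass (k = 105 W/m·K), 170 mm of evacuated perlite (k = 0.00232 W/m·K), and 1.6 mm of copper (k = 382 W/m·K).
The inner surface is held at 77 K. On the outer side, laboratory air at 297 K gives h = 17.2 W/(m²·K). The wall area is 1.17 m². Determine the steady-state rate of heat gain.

Q ≈ 3.51 W

Treating each layer as a thermal resistance in series:
R_brass = L/(kA) = 0.0009/(105×1.17) = 7.326×10^-6 K/W
R_evacuated perlite = L/(kA) = 0.17/(0.00232×1.17) = 62.63 K/W
R_copper = L/(kA) = 0.0016/(382×1.17) = 3.58×10^-6 K/W
R_outer film = 1/(h_o·A) = 1/(17.2×1.17) = 0.04969 K/W
R_total = 62.68 K/W
Q = ΔT / R_total = 220 / 62.68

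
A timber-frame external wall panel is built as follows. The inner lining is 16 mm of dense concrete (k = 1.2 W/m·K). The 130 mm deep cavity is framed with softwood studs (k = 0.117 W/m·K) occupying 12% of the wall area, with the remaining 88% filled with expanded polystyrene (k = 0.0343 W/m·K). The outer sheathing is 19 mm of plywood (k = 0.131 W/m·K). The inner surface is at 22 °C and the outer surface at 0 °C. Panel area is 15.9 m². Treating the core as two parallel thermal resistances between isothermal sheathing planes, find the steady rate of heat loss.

Q ≈ 113 W

Sheathing layers in series; stud and cavity paths in parallel between them.
R_inner = 0.016/(1.2×15.9) = 8.386×10^-4 K/W
R_stud  = 0.13/(0.117×0.12×15.9) = 0.5823 K/W
R_cav   = 0.13/(0.0343×0.88×15.9) = 0.2709 K/W
1/R_core = 1/R_stud + 1/R_cav → R_core = 0.1849 K/W
R_outer = 0.019/(0.131×15.9) = 0.009122 K/W
R_total = 0.1948 K/W
Q = ΔT/R_total = 22/0.1948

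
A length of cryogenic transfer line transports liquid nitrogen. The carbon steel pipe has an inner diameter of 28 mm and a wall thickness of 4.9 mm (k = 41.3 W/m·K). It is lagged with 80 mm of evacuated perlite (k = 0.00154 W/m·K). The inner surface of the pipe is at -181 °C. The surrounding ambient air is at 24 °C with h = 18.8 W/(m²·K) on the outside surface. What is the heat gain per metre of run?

q′ ≈ 1.2 W/m

Treating each annulus and film as a series resistance:
R_carbon steel pipe wall = ln(18.9/14)/(2π×41.3×1) = 0.001156 K/W
R_evacuated perlite = ln(98.9/18.9)/(2π×0.00154×1) = 171 K/W
R_outer film = 1/(h_o·2πr_oL) = 1/(18.8×2π×0.0989×1) = 0.0856 K/W
R_total = 171.1 K/W
Q = ΔT/R_total = 205/171.1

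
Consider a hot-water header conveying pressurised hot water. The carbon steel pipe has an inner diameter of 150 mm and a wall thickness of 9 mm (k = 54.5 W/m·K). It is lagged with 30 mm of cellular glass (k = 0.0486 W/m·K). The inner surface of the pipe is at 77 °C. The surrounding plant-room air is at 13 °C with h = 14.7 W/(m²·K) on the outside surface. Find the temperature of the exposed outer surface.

For a radial system each layer contributes R = ln(r_out/r_in)/(2πkL); films add R = 1/(hA).
R_carbon steel pipe wall = ln(84/75)/(2π×54.5×1) = 3.31×10^-4 K/W
R_cellular glass = ln(114/84)/(2π×0.0486×1) = 1 K/W
R_outer film = 1/(h_o·2πr_oL) = 1/(14.7×2π×0.114×1) = 0.09497 K/W
R_total = 1.095 K/W
Q = ΔT/R_total = 64/1.095
Q = 58.4 W/m
T_interface = T_inner − Q·ΣR(inner→interface) = 77 − 58.4×1

T ≈ 18.5 °C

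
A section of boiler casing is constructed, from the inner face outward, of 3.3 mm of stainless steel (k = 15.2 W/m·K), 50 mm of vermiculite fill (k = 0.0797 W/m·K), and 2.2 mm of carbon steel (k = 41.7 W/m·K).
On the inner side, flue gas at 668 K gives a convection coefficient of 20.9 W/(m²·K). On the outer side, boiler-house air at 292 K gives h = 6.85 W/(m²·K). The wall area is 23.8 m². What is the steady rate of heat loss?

Using the resistance-network approach (series):
R_inner film = 1/(h_i·A) = 1/(20.9×23.8) = 0.00201 K/W
R_stainless steel = L/(kA) = 0.0033/(15.2×23.8) = 9.122×10^-6 K/W
R_vermiculite fill = L/(kA) = 0.05/(0.0797×23.8) = 0.02636 K/W
R_carbon steel = L/(kA) = 0.0022/(41.7×23.8) = 2.217×10^-6 K/W
R_outer film = 1/(h_o·A) = 1/(6.85×23.8) = 0.006134 K/W
R_total = 0.03451 K/W
Q = ΔT / R_total = 376 / 0.03451

Q ≈ 10900 W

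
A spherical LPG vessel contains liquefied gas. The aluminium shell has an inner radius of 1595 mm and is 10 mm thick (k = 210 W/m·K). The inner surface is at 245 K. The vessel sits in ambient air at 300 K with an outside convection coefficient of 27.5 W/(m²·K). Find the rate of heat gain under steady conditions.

Spherical conduction: R = (1/r_in − 1/r_out)/(4πk) per layer; series-sum.
R_aluminium shell = (1/1.595 − 1/1.605)/(4π×210) = 1.48×10^-6 K/W
R_outer film = 1/(h·4πr_o²) = 1/(27.5×4π×1.605²) = 0.001123 K/W
R_total = 0.001125 K/W
Q = ΔT/R_total = 55/0.001125

Q ≈ 48900 W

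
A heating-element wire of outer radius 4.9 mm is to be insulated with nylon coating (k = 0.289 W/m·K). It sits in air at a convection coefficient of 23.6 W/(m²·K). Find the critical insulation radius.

r_cr ≈ 12.2 mm

For a cylinder r_cr = k/h = 0.289/23.6
r_cr = 12.2 mm; since the bare radius (4.9 mm) is below r_cr, adding a thin layer of insulation will *increase* heat loss.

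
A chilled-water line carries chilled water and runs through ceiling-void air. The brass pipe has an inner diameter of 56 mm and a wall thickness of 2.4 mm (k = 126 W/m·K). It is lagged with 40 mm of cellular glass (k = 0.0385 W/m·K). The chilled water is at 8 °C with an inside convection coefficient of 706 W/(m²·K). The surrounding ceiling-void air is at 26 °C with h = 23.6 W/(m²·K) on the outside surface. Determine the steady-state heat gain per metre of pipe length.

For a radial system each layer contributes R = ln(r_out/r_in)/(2πkL); films add R = 1/(hA).
R_inner film = 1/(h_i·2πr₁L) = 1/(706×2π×0.028×1) = 0.008051 K/W
R_brass pipe wall = ln(30.4/28)/(2π×126×1) = 1.039×10^-4 K/W
R_cellular glass = ln(70.4/30.4)/(2π×0.0385×1) = 3.471 K/W
R_outer film = 1/(h_o·2πr_oL) = 1/(23.6×2π×0.0704×1) = 0.09579 K/W
R_total = 3.575 K/W
Q = ΔT/R_total = 18/3.575

q′ ≈ 5.03 W/m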